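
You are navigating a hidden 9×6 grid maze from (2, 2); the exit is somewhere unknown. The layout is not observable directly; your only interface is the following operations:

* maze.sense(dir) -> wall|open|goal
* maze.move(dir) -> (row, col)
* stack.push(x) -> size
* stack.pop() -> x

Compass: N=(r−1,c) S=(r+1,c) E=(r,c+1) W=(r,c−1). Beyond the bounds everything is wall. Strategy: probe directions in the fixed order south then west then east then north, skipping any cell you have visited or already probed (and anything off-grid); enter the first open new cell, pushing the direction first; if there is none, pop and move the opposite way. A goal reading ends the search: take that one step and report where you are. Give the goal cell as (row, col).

> maze.sense dir='south'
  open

> stack.push x='south'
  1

> maze.move dir='south'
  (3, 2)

> maze.sense dir='south'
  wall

> maze.sense dir='west'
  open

> stack.push x='west'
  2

> maze.move dir='west'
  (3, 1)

> maze.sense dir='south'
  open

> stack.push x='south'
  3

> maze.move dir='south'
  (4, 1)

> maze.sense dir='south'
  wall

> maze.sense dir='west'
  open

> stack.push x='west'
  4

> maze.move dir='west'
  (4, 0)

> maze.sense dir='south'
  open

> stack.push x='south'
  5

> maze.move dir='south'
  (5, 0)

> maze.sense dir='south'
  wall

> stack.pop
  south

> maze.move dir='north'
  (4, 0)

> maze.sense dir='north'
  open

> stack.push x='north'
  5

> maze.move dir='north'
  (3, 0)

> maze.sense dir='north'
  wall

> stack.pop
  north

> maze.move dir='south'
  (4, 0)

> stack.pop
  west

> maze.move dir='east'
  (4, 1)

> stack.pop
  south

> maze.move dir='north'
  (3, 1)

> maze.sense dir='north'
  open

> stack.push x='north'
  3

> maze.move dir='north'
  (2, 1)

> maze.sense dir='north'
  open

> stack.push x='north'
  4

> maze.move dir='north'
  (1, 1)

> maze.sense dir='west'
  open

> stack.push x='west'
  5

> maze.move dir='west'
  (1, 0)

> maze.sense dir='north'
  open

> stack.push x='north'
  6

> maze.move dir='north'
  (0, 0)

> maze.sense dir='east'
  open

> stack.push x='east'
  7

> maze.move dir='east'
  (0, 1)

> maze.sense dir='east'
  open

> stack.push x='east'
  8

> maze.move dir='east'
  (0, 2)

> maze.sense dir='south'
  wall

> maze.sense dir='east'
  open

> stack.push x='east'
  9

> maze.move dir='east'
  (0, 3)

> maze.sense dir='south'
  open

> stack.push x='south'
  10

> maze.move dir='south'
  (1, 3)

> maze.sense dir='south'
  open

> stack.push x='south'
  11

> maze.move dir='south'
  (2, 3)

> maze.sense dir='south'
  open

> stack.push x='south'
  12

> maze.move dir='south'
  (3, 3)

> maze.sense dir='south'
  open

> stack.push x='south'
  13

> maze.move dir='south'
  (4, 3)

> maze.sense dir='south'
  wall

> maze.sense dir='east'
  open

> stack.push x='east'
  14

> maze.move dir='east'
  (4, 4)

> maze.sense dir='south'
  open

> stack.push x='south'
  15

> maze.move dir='south'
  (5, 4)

> maze.sense dir='south'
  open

> stack.push x='south'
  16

> maze.move dir='south'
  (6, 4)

> maze.sense dir='south'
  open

> stack.push x='south'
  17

> maze.move dir='south'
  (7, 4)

> maze.sense dir='south'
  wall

> maze.sense dir='west'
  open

> stack.push x='west'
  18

> maze.move dir='west'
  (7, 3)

> maze.sense dir='south'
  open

> stack.push x='south'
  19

> maze.move dir='south'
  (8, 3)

> maze.sense dir='west'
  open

> stack.push x='west'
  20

> maze.move dir='west'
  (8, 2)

> maze.sense dir='west'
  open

> stack.push x='west'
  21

> maze.move dir='west'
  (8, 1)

> maze.sense dir='west'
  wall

> maze.sense dir='north'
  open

> stack.push x='north'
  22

> maze.move dir='north'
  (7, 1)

> maze.sense dir='west'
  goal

> maze.move dir='west'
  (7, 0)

Answer: (7, 0)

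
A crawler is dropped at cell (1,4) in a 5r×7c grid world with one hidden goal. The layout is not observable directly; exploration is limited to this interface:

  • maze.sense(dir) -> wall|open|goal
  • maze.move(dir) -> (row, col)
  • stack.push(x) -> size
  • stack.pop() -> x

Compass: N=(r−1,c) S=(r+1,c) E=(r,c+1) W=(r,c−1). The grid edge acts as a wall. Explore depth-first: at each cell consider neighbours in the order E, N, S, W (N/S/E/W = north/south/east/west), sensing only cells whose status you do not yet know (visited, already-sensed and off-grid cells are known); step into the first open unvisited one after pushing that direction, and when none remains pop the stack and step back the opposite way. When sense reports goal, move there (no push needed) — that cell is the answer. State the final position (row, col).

> maze.sense east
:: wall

> maze.sense north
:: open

> stack.push north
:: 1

> maze.move north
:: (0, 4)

> maze.sense east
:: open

> stack.push east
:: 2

> maze.move east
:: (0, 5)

> maze.sense east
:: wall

> stack.pop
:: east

> maze.move west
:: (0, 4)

> maze.sense west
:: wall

> stack.pop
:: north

> maze.move south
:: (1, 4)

> maze.sense south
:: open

> stack.push south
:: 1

> maze.move south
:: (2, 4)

> maze.sense east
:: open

> stack.push east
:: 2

> maze.move east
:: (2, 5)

> maze.sense east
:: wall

> maze.sense south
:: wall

> stack.pop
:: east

> maze.move west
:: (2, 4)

> maze.sense south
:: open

> stack.push south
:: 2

> maze.move south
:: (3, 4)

> maze.sense south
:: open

> stack.push south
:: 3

> maze.move south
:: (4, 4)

> maze.sense east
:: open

> stack.push east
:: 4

> maze.move east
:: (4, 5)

> maze.sense east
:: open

> stack.push east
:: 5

> maze.move east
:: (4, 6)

> maze.sense north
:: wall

> stack.pop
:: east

> maze.move west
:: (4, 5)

> stack.pop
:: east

> maze.move west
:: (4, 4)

> maze.sense west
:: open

> stack.push west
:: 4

> maze.move west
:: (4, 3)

> maze.sense north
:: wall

> maze.sense west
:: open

> stack.push west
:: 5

> maze.move west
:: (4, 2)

> maze.sense north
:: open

> stack.push north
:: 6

> maze.move north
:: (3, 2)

> maze.sense north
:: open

> stack.push north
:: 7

> maze.move north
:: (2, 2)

> maze.sense east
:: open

> stack.push east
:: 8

> maze.move east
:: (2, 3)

> maze.sense north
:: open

> stack.push north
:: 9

> maze.move north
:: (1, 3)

> maze.sense west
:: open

> stack.push west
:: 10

> maze.move west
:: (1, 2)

> maze.sense north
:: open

> stack.push north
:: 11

> maze.move north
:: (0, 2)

> maze.sense west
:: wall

> stack.pop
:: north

> maze.move south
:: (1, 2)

> maze.sense west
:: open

> stack.push west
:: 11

> maze.move west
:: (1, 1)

> maze.sense south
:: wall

> maze.sense west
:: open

> stack.push west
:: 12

> maze.move west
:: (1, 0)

> maze.sense north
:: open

> stack.push north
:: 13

> maze.move north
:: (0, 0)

> stack.pop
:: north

> maze.move south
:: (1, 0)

> maze.sense south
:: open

> stack.push south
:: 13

> maze.move south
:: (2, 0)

> maze.sense south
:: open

> stack.push south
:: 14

> maze.move south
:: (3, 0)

> maze.sense east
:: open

> stack.push east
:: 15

> maze.move east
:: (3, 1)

> maze.sense south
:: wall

> stack.pop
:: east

> maze.move west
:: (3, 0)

> maze.sense south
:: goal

> maze.move south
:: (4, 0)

Answer: (4, 0)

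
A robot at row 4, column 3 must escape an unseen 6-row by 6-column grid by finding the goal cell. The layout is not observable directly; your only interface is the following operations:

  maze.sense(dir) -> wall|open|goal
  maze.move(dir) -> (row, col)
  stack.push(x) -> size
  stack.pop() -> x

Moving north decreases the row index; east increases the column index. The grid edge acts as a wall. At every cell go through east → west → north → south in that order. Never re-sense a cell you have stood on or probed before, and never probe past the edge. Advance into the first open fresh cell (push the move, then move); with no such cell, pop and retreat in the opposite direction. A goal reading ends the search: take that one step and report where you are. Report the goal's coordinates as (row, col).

I call maze.sense with dir=east, yielding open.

Now I run stack.push with x=east, — result: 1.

Invoking maze.move with dir=east, yielding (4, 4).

I try maze.sense with dir=east, giving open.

Next I call stack.push with x=east, and observe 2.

Using maze.move with dir=east, and get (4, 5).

I try maze.sense with dir=north, giving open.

Using stack.push with x=north, and get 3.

Calling maze.move with dir=north, — result: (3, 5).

I try maze.sense with dir=west, — result: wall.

Invoking maze.sense with dir=north, — result: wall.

I call stack.pop, → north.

Next I call maze.move with dir=south, — result: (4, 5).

Then maze.sense with dir=south, and observe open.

Invoking stack.push with x=south, — result: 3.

Then maze.move with dir=south, and see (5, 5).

I invoke maze.sense with dir=west, and see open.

Next I call stack.push with x=west, and see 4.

Next I call maze.move with dir=west, → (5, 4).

Now I run maze.sense with dir=west, → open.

I run stack.push with x=west, — result: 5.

I call maze.move with dir=west, and get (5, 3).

I try maze.sense with dir=west, : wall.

I call stack.pop, : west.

I use maze.move with dir=east, and get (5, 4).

Calling stack.pop(), yielding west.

Invoking maze.move with dir=east, → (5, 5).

I call stack.pop, — result: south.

I try maze.move with dir=north, giving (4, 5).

I call stack.pop, giving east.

I invoke maze.move with dir=west, and see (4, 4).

I call stack.pop, yielding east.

I use maze.move with dir=west, : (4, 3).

Then maze.sense with dir=west, which returns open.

I invoke stack.push with x=west, giving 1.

I use maze.move with dir=west, giving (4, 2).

I use maze.sense with dir=west, and see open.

I run stack.push with x=west, giving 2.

I use maze.move with dir=west, — result: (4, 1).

I try maze.sense with dir=west, yielding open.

Then stack.push with x=west, and see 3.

Then maze.move with dir=west, and observe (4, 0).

Next I call maze.sense with dir=north, : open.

Now I run stack.push with x=north, and get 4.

I invoke maze.move with dir=north, : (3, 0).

Calling maze.sense with dir=east, and observe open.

I call stack.push with x=east, which returns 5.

Calling maze.move with dir=east, — result: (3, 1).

Invoking maze.sense with dir=east, : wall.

I run maze.sense with dir=north, giving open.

Calling stack.push with x=north, giving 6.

I use maze.move with dir=north, and see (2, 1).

I try maze.sense with dir=east, giving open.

I call stack.push with x=east, and observe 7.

I call maze.move with dir=east, which returns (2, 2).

I use maze.sense with dir=east, : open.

I call stack.push with x=east, : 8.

I invoke maze.move with dir=east, → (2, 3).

I run maze.sense with dir=east, : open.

I invoke stack.push with x=east, and get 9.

Next I call maze.move with dir=east, → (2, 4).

Then maze.sense with dir=north, which returns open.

Next I call stack.push with x=north, yielding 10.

I call maze.move with dir=north, — result: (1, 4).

I invoke maze.sense with dir=east, → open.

I use stack.push with x=east, — result: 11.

I use maze.move with dir=east, and get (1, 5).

Then maze.sense with dir=north, — result: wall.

Next I call stack.pop, — result: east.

Using maze.move with dir=west, — result: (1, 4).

Then maze.sense with dir=west, which returns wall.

Calling maze.sense with dir=north, and see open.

Invoking stack.push with x=north, and observe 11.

Invoking maze.move with dir=north, and get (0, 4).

Now I run maze.sense with dir=west, which returns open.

I try stack.push with x=west, and get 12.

Now I run maze.move with dir=west, and observe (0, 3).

I run maze.sense with dir=west, → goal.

Using maze.move with dir=west, → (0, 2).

Answer: (0, 2)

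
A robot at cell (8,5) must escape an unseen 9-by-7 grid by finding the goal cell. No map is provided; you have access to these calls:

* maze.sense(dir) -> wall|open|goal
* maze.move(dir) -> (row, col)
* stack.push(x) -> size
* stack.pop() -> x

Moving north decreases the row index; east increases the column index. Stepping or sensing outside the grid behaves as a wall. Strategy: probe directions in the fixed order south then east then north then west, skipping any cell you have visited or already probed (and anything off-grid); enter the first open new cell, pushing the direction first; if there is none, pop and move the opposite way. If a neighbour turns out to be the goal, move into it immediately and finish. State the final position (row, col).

I use sense on dir: east, — result: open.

I try push on x: east, → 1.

Now I run move on dir: east, — result: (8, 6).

Then sense on dir: north, : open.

Using push on x: north, which returns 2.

I invoke move on dir: north, and get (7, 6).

I run sense on dir: north, and get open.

I invoke push on x: north, and get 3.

I run move on dir: north, — result: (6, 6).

Then sense on dir: north, and observe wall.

I call sense on dir: west, and get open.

Now I run push on x: west, and see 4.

I use move on dir: west, yielding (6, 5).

Now I run sense on dir: south, and get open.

I invoke push on x: south, which returns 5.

Next I call move on dir: south, and get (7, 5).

Using sense on dir: west, — result: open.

Invoking push on x: west, : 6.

I invoke move on dir: west, → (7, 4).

Using sense on dir: south, → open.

Then push on x: south, — result: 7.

Using move on dir: south, and observe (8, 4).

Invoking sense on dir: west, and observe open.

Next I call push on x: west, : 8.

Calling move on dir: west, and observe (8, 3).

Invoking sense on dir: north, and see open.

Calling push on x: north, and observe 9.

Then move on dir: north, giving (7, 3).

I try sense on dir: north, : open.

I try push on x: north, — result: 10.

Invoking move on dir: north, and observe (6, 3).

I run sense on dir: east, yielding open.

I run push on x: east, → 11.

Next I call move on dir: east, and see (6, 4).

Now I run sense on dir: north, giving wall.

Next I call pop, and observe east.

Now I run move on dir: west, — result: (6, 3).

Now I run sense on dir: north, — result: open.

Invoking push on x: north, → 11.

I call move on dir: north, and observe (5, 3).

Then sense on dir: north, giving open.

Then push on x: north, and see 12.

I try move on dir: north, — result: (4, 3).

Invoking sense on dir: east, — result: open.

Invoking push on x: east, and get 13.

Calling move on dir: east, — result: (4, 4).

Then sense on dir: east, and get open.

I call push on x: east, giving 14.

Calling move on dir: east, → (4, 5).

Next I call sense on dir: south, and get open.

I run push on x: south, : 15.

I try move on dir: south, which returns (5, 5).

I invoke pop, and observe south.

Now I run move on dir: north, — result: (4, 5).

I try sense on dir: east, — result: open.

Now I run push on x: east, and see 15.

Then move on dir: east, — result: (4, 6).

I call sense on dir: north, giving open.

Next I call push on x: north, giving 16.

I try move on dir: north, : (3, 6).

Invoking sense on dir: north, which returns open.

Invoking push on x: north, and get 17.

I use move on dir: north, : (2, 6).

Using sense on dir: north, — result: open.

Then push on x: north, and observe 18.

Next I call move on dir: north, and observe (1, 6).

Using sense on dir: north, giving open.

Then push on x: north, yielding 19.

Then move on dir: north, — result: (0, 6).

I run sense on dir: west, yielding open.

Next I call push on x: west, — result: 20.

I call move on dir: west, : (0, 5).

I run sense on dir: south, yielding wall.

I use sense on dir: west, and observe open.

Then push on x: west, : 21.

Next I call move on dir: west, → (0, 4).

Invoking sense on dir: south, → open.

Next I call push on x: south, and observe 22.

Now I run move on dir: south, — result: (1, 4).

I try sense on dir: south, yielding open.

Using push on x: south, yielding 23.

I run move on dir: south, and get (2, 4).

I try sense on dir: south, which returns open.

I use push on x: south, — result: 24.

I invoke move on dir: south, : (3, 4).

Invoking sense on dir: east, and see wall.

I try sense on dir: west, and observe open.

Using push on x: west, : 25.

Using move on dir: west, — result: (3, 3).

Using sense on dir: north, and get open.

Next I call push on x: north, yielding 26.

Next I call move on dir: north, giving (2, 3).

Calling sense on dir: north, giving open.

Invoking push on x: north, yielding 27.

Invoking move on dir: north, : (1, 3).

I try sense on dir: north, — result: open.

Using push on x: north, and see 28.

Calling move on dir: north, → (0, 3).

I run sense on dir: west, — result: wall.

Calling pop(), and get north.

I run move on dir: south, and observe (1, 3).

Next I call sense on dir: west, which returns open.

Next I call push on x: west, and see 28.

Using move on dir: west, and get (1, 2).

Invoking sense on dir: south, and observe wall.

Now I run sense on dir: west, and get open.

I try push on x: west, giving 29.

I run move on dir: west, giving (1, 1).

Calling sense on dir: south, and see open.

I invoke push on x: south, : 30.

I use move on dir: south, giving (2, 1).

Next I call sense on dir: south, → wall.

I call sense on dir: west, which returns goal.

I call move on dir: west, : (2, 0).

Answer: (2, 0)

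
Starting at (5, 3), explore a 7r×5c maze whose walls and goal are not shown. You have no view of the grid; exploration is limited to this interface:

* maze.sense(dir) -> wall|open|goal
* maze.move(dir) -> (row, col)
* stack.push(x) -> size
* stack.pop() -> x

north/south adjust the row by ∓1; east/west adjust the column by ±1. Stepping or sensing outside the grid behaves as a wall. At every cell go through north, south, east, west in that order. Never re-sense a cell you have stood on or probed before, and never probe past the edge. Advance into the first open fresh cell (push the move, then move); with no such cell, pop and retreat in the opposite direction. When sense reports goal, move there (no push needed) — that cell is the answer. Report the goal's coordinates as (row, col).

# maze.sense(dir='north') => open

# stack.push(x='north') => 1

# maze.move(dir='north') => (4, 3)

# maze.sense(dir='north') => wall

# maze.sense(dir='east') => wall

# maze.sense(dir='west') => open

# stack.push(x='west') => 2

# maze.move(dir='west') => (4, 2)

# maze.sense(dir='north') => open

# stack.push(x='north') => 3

# maze.move(dir='north') => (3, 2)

# maze.sense(dir='north') => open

# stack.push(x='north') => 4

# maze.move(dir='north') => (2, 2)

# maze.sense(dir='north') => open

# stack.push(x='north') => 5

# maze.move(dir='north') => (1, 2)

# maze.sense(dir='north') => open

# stack.push(x='north') => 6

# maze.move(dir='north') => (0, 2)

# maze.sense(dir='east') => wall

# maze.sense(dir='west') => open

# stack.push(x='west') => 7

# maze.move(dir='west') => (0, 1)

# maze.sense(dir='south') => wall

# maze.sense(dir='west') => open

# stack.push(x='west') => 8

# maze.move(dir='west') => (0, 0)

# maze.sense(dir='south') => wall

# stack.pop() => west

# maze.move(dir='east') => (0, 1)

# stack.pop() => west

# maze.move(dir='east') => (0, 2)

# stack.pop() => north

# maze.move(dir='south') => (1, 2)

# maze.sense(dir='east') => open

# stack.push(x='east') => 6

# maze.move(dir='east') => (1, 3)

# maze.sense(dir='south') => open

# stack.push(x='south') => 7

# maze.move(dir='south') => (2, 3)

# maze.sense(dir='east') => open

# stack.push(x='east') => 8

# maze.move(dir='east') => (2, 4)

# maze.sense(dir='north') => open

# stack.push(x='north') => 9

# maze.move(dir='north') => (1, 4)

# maze.sense(dir='north') => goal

# maze.move(dir='north') => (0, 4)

Answer: (0, 4)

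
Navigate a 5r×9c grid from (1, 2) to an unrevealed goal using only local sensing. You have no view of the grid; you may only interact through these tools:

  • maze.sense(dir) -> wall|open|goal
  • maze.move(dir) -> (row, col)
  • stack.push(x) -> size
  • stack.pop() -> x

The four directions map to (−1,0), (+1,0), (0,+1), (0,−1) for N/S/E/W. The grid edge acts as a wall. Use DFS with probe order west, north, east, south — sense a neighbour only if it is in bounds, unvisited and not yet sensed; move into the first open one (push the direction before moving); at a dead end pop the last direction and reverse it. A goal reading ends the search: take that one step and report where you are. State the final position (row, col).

→ sense(dir='west')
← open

→ push(x='west')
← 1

→ move(dir='west')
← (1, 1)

→ sense(dir='west')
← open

→ push(x='west')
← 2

→ move(dir='west')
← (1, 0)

→ sense(dir='north')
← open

→ push(x='north')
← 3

→ move(dir='north')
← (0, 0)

→ sense(dir='east')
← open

→ push(x='east')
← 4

→ move(dir='east')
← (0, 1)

→ sense(dir='east')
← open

→ push(x='east')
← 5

→ move(dir='east')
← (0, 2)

→ sense(dir='east')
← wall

→ pop()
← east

→ move(dir='west')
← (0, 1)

→ pop()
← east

→ move(dir='west')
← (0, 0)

→ pop()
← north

→ move(dir='south')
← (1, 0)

→ sense(dir='south')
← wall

→ pop()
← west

→ move(dir='east')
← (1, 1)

→ sense(dir='south')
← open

→ push(x='south')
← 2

→ move(dir='south')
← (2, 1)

→ sense(dir='east')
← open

→ push(x='east')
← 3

→ move(dir='east')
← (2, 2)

→ sense(dir='east')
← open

→ push(x='east')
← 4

→ move(dir='east')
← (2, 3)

→ sense(dir='north')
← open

→ push(x='north')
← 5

→ move(dir='north')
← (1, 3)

→ sense(dir='east')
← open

→ push(x='east')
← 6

→ move(dir='east')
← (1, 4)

→ sense(dir='north')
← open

→ push(x='north')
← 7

→ move(dir='north')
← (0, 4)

→ sense(dir='east')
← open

→ push(x='east')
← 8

→ move(dir='east')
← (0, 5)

→ sense(dir='east')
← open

→ push(x='east')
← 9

→ move(dir='east')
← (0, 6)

→ sense(dir='east')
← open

→ push(x='east')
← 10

→ move(dir='east')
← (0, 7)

→ sense(dir='east')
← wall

→ sense(dir='south')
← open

→ push(x='south')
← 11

→ move(dir='south')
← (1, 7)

→ sense(dir='west')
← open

→ push(x='west')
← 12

→ move(dir='west')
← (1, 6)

→ sense(dir='west')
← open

→ push(x='west')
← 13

→ move(dir='west')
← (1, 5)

→ sense(dir='south')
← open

→ push(x='south')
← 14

→ move(dir='south')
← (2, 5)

→ sense(dir='west')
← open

→ push(x='west')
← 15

→ move(dir='west')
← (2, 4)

→ sense(dir='south')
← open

→ push(x='south')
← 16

→ move(dir='south')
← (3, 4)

→ sense(dir='west')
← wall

→ sense(dir='east')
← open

→ push(x='east')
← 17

→ move(dir='east')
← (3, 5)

→ sense(dir='east')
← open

→ push(x='east')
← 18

→ move(dir='east')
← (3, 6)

→ sense(dir='north')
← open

→ push(x='north')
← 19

→ move(dir='north')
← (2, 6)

→ sense(dir='east')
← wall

→ pop()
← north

→ move(dir='south')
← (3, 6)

→ sense(dir='east')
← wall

→ sense(dir='south')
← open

→ push(x='south')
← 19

→ move(dir='south')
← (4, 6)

→ sense(dir='west')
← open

→ push(x='west')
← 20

→ move(dir='west')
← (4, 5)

→ sense(dir='west')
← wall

→ pop()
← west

→ move(dir='east')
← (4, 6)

→ sense(dir='east')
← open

→ push(x='east')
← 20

→ move(dir='east')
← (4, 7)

→ sense(dir='east')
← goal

→ move(dir='east')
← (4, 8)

Answer: (4, 8)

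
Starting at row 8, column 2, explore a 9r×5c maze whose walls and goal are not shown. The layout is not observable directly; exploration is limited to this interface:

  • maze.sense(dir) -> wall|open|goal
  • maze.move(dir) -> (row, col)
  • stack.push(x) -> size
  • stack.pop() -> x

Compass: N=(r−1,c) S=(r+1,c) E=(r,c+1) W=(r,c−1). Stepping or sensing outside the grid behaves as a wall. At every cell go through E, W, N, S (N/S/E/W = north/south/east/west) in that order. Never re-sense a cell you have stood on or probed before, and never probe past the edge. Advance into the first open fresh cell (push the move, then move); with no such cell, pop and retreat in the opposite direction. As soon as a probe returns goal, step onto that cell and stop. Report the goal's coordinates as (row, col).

Do: maze.sense[dir→east]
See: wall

Do: maze.sense[dir→west]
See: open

Do: stack.push[x→west]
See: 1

Do: maze.move[dir→west]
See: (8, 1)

Do: maze.sense[dir→west]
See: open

Do: stack.push[x→west]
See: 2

Do: maze.move[dir→west]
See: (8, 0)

Do: maze.sense[dir→north]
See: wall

Do: stack.pop[]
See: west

Do: maze.move[dir→east]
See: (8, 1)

Do: maze.sense[dir→north]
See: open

Do: stack.push[x→north]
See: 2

Do: maze.move[dir→north]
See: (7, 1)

Do: maze.sense[dir→east]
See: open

Do: stack.push[x→east]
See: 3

Do: maze.move[dir→east]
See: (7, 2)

Do: maze.sense[dir→east]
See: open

Do: stack.push[x→east]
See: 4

Do: maze.move[dir→east]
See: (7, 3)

Do: maze.sense[dir→east]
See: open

Do: stack.push[x→east]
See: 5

Do: maze.move[dir→east]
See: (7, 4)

Do: maze.sense[dir→north]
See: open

Do: stack.push[x→north]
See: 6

Do: maze.move[dir→north]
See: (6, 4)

Do: maze.sense[dir→west]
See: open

Do: stack.push[x→west]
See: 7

Do: maze.move[dir→west]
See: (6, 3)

Do: maze.sense[dir→west]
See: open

Do: stack.push[x→west]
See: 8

Do: maze.move[dir→west]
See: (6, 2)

Do: maze.sense[dir→west]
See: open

Do: stack.push[x→west]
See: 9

Do: maze.move[dir→west]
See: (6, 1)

Do: maze.sense[dir→west]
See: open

Do: stack.push[x→west]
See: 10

Do: maze.move[dir→west]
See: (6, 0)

Do: maze.sense[dir→north]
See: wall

Do: stack.pop[]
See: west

Do: maze.move[dir→east]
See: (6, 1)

Do: maze.sense[dir→north]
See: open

Do: stack.push[x→north]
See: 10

Do: maze.move[dir→north]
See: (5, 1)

Do: maze.sense[dir→east]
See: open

Do: stack.push[x→east]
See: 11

Do: maze.move[dir→east]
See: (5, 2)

Do: maze.sense[dir→east]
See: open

Do: stack.push[x→east]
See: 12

Do: maze.move[dir→east]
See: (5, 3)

Do: maze.sense[dir→east]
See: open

Do: stack.push[x→east]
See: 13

Do: maze.move[dir→east]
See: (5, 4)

Do: maze.sense[dir→north]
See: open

Do: stack.push[x→north]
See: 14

Do: maze.move[dir→north]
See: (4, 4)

Do: maze.sense[dir→west]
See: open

Do: stack.push[x→west]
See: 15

Do: maze.move[dir→west]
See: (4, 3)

Do: maze.sense[dir→west]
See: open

Do: stack.push[x→west]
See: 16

Do: maze.move[dir→west]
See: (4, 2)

Do: maze.sense[dir→west]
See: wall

Do: maze.sense[dir→north]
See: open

Do: stack.push[x→north]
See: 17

Do: maze.move[dir→north]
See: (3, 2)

Do: maze.sense[dir→east]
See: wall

Do: maze.sense[dir→west]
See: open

Do: stack.push[x→west]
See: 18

Do: maze.move[dir→west]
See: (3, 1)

Do: maze.sense[dir→west]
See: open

Do: stack.push[x→west]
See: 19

Do: maze.move[dir→west]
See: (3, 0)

Do: maze.sense[dir→north]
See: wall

Do: maze.sense[dir→south]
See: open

Do: stack.push[x→south]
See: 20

Do: maze.move[dir→south]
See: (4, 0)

Do: stack.pop[]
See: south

Do: maze.move[dir→north]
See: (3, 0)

Do: stack.pop[]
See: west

Do: maze.move[dir→east]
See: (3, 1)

Do: maze.sense[dir→north]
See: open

Do: stack.push[x→north]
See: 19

Do: maze.move[dir→north]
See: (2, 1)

Do: maze.sense[dir→east]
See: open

Do: stack.push[x→east]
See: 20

Do: maze.move[dir→east]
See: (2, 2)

Do: maze.sense[dir→east]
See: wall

Do: maze.sense[dir→north]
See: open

Do: stack.push[x→north]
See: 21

Do: maze.move[dir→north]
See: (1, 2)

Do: maze.sense[dir→east]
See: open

Do: stack.push[x→east]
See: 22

Do: maze.move[dir→east]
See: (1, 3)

Do: maze.sense[dir→east]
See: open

Do: stack.push[x→east]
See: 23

Do: maze.move[dir→east]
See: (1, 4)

Do: maze.sense[dir→north]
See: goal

Do: maze.move[dir→north]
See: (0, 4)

Answer: (0, 4)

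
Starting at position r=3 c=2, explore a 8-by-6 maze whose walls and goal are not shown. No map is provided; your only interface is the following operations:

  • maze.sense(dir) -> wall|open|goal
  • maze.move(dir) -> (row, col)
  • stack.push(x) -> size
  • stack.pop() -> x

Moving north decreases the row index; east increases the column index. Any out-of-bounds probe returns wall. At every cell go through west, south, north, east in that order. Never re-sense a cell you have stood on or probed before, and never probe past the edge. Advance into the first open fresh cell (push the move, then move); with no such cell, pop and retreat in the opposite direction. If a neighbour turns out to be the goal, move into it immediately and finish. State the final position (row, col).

-> maze.sense(dir=west)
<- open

-> stack.push(x=west)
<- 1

-> maze.move(dir=west)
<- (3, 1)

-> maze.sense(dir=west)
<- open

-> stack.push(x=west)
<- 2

-> maze.move(dir=west)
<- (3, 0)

-> maze.sense(dir=south)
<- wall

-> maze.sense(dir=north)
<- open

-> stack.push(x=north)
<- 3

-> maze.move(dir=north)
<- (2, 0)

-> maze.sense(dir=north)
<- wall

-> maze.sense(dir=east)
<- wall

-> stack.pop()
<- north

-> maze.move(dir=south)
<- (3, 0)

-> stack.pop()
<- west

-> maze.move(dir=east)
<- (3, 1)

-> maze.sense(dir=south)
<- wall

-> stack.pop()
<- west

-> maze.move(dir=east)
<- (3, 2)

-> maze.sense(dir=south)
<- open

-> stack.push(x=south)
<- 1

-> maze.move(dir=south)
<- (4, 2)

-> maze.sense(dir=south)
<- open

-> stack.push(x=south)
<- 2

-> maze.move(dir=south)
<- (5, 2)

-> maze.sense(dir=west)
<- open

-> stack.push(x=west)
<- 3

-> maze.move(dir=west)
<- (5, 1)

-> maze.sense(dir=west)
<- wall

-> maze.sense(dir=south)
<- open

-> stack.push(x=south)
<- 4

-> maze.move(dir=south)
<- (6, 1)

-> maze.sense(dir=west)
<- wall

-> maze.sense(dir=south)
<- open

-> stack.push(x=south)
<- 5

-> maze.move(dir=south)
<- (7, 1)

-> maze.sense(dir=west)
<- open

-> stack.push(x=west)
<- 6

-> maze.move(dir=west)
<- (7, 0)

-> stack.pop()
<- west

-> maze.move(dir=east)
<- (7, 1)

-> maze.sense(dir=east)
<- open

-> stack.push(x=east)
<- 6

-> maze.move(dir=east)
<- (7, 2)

-> maze.sense(dir=north)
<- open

-> stack.push(x=north)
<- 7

-> maze.move(dir=north)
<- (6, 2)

-> maze.sense(dir=east)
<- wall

-> stack.pop()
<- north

-> maze.move(dir=south)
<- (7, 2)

-> maze.sense(dir=east)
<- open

-> stack.push(x=east)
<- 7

-> maze.move(dir=east)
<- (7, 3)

-> maze.sense(dir=east)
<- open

-> stack.push(x=east)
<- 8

-> maze.move(dir=east)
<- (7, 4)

-> maze.sense(dir=north)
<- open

-> stack.push(x=north)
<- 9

-> maze.move(dir=north)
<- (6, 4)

-> maze.sense(dir=north)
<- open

-> stack.push(x=north)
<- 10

-> maze.move(dir=north)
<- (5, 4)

-> maze.sense(dir=west)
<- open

-> stack.push(x=west)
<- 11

-> maze.move(dir=west)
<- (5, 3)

-> maze.sense(dir=north)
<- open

-> stack.push(x=north)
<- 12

-> maze.move(dir=north)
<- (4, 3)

-> maze.sense(dir=north)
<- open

-> stack.push(x=north)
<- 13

-> maze.move(dir=north)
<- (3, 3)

-> maze.sense(dir=north)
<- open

-> stack.push(x=north)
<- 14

-> maze.move(dir=north)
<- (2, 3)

-> maze.sense(dir=west)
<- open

-> stack.push(x=west)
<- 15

-> maze.move(dir=west)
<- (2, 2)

-> maze.sense(dir=north)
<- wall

-> stack.pop()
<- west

-> maze.move(dir=east)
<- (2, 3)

-> maze.sense(dir=north)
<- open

-> stack.push(x=north)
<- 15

-> maze.move(dir=north)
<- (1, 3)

-> maze.sense(dir=north)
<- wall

-> maze.sense(dir=east)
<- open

-> stack.push(x=east)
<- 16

-> maze.move(dir=east)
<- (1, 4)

-> maze.sense(dir=south)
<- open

-> stack.push(x=south)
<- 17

-> maze.move(dir=south)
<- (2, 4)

-> maze.sense(dir=south)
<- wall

-> maze.sense(dir=east)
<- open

-> stack.push(x=east)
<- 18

-> maze.move(dir=east)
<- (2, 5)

-> maze.sense(dir=south)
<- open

-> stack.push(x=south)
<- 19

-> maze.move(dir=south)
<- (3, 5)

-> maze.sense(dir=south)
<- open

-> stack.push(x=south)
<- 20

-> maze.move(dir=south)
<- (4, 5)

-> maze.sense(dir=west)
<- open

-> stack.push(x=west)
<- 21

-> maze.move(dir=west)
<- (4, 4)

-> stack.pop()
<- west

-> maze.move(dir=east)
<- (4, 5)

-> maze.sense(dir=south)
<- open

-> stack.push(x=south)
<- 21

-> maze.move(dir=south)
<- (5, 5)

-> maze.sense(dir=south)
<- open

-> stack.push(x=south)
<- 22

-> maze.move(dir=south)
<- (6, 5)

-> maze.sense(dir=south)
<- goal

-> maze.move(dir=south)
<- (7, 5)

Answer: (7, 5)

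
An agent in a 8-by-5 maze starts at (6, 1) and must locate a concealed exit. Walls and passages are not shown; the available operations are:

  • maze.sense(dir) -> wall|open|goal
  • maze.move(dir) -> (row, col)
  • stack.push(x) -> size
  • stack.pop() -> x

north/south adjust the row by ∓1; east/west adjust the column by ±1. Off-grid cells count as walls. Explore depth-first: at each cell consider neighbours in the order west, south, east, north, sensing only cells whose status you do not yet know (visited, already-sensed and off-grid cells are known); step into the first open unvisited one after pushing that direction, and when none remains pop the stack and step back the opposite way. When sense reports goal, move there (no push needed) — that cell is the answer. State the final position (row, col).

[in] sense dir=west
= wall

[in] sense dir=south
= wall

[in] sense dir=east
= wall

[in] sense dir=north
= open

[in] push x=north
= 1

[in] move dir=north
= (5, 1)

[in] sense dir=west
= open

[in] push x=west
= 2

[in] move dir=west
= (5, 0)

[in] sense dir=north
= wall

[in] pop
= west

[in] move dir=east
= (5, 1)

[in] sense dir=east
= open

[in] push x=east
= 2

[in] move dir=east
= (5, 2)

[in] sense dir=east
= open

[in] push x=east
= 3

[in] move dir=east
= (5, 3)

[in] sense dir=south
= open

[in] push x=south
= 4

[in] move dir=south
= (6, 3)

[in] sense dir=south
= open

[in] push x=south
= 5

[in] move dir=south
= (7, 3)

[in] sense dir=west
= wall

[in] sense dir=east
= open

[in] push x=east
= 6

[in] move dir=east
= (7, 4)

[in] sense dir=north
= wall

[in] pop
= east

[in] move dir=west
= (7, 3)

[in] pop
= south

[in] move dir=north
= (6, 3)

[in] pop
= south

[in] move dir=north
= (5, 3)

[in] sense dir=east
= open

[in] push x=east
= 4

[in] move dir=east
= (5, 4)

[in] sense dir=north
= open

[in] push x=north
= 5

[in] move dir=north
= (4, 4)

[in] sense dir=west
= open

[in] push x=west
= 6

[in] move dir=west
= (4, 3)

[in] sense dir=west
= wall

[in] sense dir=north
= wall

[in] pop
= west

[in] move dir=east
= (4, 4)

[in] sense dir=north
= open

[in] push x=north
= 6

[in] move dir=north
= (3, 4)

[in] sense dir=north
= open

[in] push x=north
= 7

[in] move dir=north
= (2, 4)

[in] sense dir=west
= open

[in] push x=west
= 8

[in] move dir=west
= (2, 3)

[in] sense dir=west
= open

[in] push x=west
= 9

[in] move dir=west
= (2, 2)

[in] sense dir=west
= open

[in] push x=west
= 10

[in] move dir=west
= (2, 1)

[in] sense dir=west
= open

[in] push x=west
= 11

[in] move dir=west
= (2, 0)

[in] sense dir=south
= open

[in] push x=south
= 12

[in] move dir=south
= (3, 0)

[in] sense dir=east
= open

[in] push x=east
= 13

[in] move dir=east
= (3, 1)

[in] sense dir=south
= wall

[in] sense dir=east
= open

[in] push x=east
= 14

[in] move dir=east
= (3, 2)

[in] pop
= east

[in] move dir=west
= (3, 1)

[in] pop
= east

[in] move dir=west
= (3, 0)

[in] pop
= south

[in] move dir=north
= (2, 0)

[in] sense dir=north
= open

[in] push x=north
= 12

[in] move dir=north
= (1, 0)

[in] sense dir=east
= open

[in] push x=east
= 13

[in] move dir=east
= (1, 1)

[in] sense dir=east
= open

[in] push x=east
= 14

[in] move dir=east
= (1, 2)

[in] sense dir=east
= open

[in] push x=east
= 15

[in] move dir=east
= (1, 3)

[in] sense dir=east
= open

[in] push x=east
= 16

[in] move dir=east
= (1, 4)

[in] sense dir=north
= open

[in] push x=north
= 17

[in] move dir=north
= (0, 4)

[in] sense dir=west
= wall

[in] pop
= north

[in] move dir=south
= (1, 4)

[in] pop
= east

[in] move dir=west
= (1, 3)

[in] pop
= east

[in] move dir=west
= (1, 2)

[in] sense dir=north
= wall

[in] pop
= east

[in] move dir=west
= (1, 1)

[in] sense dir=north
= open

[in] push x=north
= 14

[in] move dir=north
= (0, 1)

[in] sense dir=west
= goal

[in] move dir=west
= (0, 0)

Answer: (0, 0)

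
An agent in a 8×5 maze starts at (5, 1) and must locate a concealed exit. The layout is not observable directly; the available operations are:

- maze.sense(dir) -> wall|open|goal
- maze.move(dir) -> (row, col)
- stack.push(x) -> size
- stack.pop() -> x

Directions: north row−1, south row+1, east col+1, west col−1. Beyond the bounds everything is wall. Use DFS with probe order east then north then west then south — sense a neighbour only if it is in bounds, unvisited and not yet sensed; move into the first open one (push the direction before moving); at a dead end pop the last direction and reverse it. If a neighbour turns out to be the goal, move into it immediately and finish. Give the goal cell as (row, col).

·→ sense(dir='east')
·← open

·→ push(x='east')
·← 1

·→ move(dir='east')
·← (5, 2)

·→ sense(dir='east')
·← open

·→ push(x='east')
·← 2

·→ move(dir='east')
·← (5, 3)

·→ sense(dir='east')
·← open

·→ push(x='east')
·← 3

·→ move(dir='east')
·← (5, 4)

·→ sense(dir='north')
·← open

·→ push(x='north')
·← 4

·→ move(dir='north')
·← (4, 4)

·→ sense(dir='north')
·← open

·→ push(x='north')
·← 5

·→ move(dir='north')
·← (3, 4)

·→ sense(dir='north')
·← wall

·→ sense(dir='west')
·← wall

·→ pop()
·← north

·→ move(dir='south')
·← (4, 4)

·→ sense(dir='west')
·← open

·→ push(x='west')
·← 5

·→ move(dir='west')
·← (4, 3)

·→ sense(dir='west')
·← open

·→ push(x='west')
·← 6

·→ move(dir='west')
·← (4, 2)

·→ sense(dir='north')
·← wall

·→ sense(dir='west')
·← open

·→ push(x='west')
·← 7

·→ move(dir='west')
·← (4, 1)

·→ sense(dir='north')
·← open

·→ push(x='north')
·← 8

·→ move(dir='north')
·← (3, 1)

·→ sense(dir='north')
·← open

·→ push(x='north')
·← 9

·→ move(dir='north')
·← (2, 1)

·→ sense(dir='east')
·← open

·→ push(x='east')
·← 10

·→ move(dir='east')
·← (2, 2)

·→ sense(dir='east')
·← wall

·→ sense(dir='north')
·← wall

·→ pop()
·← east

·→ move(dir='west')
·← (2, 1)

·→ sense(dir='north')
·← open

·→ push(x='north')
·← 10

·→ move(dir='north')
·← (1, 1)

·→ sense(dir='north')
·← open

·→ push(x='north')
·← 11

·→ move(dir='north')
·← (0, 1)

·→ sense(dir='east')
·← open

·→ push(x='east')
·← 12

·→ move(dir='east')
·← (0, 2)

·→ sense(dir='east')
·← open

·→ push(x='east')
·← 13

·→ move(dir='east')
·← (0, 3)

·→ sense(dir='east')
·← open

·→ push(x='east')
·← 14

·→ move(dir='east')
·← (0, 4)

·→ sense(dir='south')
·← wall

·→ pop()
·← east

·→ move(dir='west')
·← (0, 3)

·→ sense(dir='south')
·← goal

·→ move(dir='south')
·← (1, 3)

Answer: (1, 3)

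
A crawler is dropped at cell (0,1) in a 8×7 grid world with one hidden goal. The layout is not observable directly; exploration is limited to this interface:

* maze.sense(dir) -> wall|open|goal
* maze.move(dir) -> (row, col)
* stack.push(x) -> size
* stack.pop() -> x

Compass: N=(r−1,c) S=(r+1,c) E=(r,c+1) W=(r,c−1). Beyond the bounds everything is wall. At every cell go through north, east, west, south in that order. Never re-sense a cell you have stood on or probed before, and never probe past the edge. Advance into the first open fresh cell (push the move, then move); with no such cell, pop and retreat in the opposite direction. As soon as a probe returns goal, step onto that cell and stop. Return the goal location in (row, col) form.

>> maze.sense(east)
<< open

>> stack.push(east)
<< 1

>> maze.move(east)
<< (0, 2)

>> maze.sense(east)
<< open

>> stack.push(east)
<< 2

>> maze.move(east)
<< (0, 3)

>> maze.sense(east)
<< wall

>> maze.sense(south)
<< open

>> stack.push(south)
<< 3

>> maze.move(south)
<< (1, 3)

>> maze.sense(east)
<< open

>> stack.push(east)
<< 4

>> maze.move(east)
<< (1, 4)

>> maze.sense(east)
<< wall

>> maze.sense(south)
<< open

>> stack.push(south)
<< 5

>> maze.move(south)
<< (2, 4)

>> maze.sense(east)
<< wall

>> maze.sense(west)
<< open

>> stack.push(west)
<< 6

>> maze.move(west)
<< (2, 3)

>> maze.sense(west)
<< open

>> stack.push(west)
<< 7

>> maze.move(west)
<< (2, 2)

>> maze.sense(north)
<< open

>> stack.push(north)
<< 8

>> maze.move(north)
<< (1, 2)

>> maze.sense(west)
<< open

>> stack.push(west)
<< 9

>> maze.move(west)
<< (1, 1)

>> maze.sense(west)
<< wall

>> maze.sense(south)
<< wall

>> stack.pop()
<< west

>> maze.move(east)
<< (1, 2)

>> stack.pop()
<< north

>> maze.move(south)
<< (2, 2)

>> maze.sense(south)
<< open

>> stack.push(south)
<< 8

>> maze.move(south)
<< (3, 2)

>> maze.sense(east)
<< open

>> stack.push(east)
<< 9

>> maze.move(east)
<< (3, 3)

>> maze.sense(east)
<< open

>> stack.push(east)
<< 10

>> maze.move(east)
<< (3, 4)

>> maze.sense(east)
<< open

>> stack.push(east)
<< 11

>> maze.move(east)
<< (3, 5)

>> maze.sense(east)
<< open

>> stack.push(east)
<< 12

>> maze.move(east)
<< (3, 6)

>> maze.sense(north)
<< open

>> stack.push(north)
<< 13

>> maze.move(north)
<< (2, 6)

>> maze.sense(north)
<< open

>> stack.push(north)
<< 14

>> maze.move(north)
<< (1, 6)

>> maze.sense(north)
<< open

>> stack.push(north)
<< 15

>> maze.move(north)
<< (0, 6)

>> maze.sense(west)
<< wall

>> stack.pop()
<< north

>> maze.move(south)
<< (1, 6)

>> stack.pop()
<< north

>> maze.move(south)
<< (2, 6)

>> stack.pop()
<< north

>> maze.move(south)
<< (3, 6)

>> maze.sense(south)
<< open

>> stack.push(south)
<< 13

>> maze.move(south)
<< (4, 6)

>> maze.sense(west)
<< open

>> stack.push(west)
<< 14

>> maze.move(west)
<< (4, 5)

>> maze.sense(west)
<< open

>> stack.push(west)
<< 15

>> maze.move(west)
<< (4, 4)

>> maze.sense(west)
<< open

>> stack.push(west)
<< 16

>> maze.move(west)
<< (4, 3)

>> maze.sense(west)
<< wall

>> maze.sense(south)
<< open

>> stack.push(south)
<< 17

>> maze.move(south)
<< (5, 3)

>> maze.sense(east)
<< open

>> stack.push(east)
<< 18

>> maze.move(east)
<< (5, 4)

>> maze.sense(east)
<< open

>> stack.push(east)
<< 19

>> maze.move(east)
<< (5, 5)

>> maze.sense(east)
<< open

>> stack.push(east)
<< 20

>> maze.move(east)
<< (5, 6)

>> maze.sense(south)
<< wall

>> stack.pop()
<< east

>> maze.move(west)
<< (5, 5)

>> maze.sense(south)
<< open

>> stack.push(south)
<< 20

>> maze.move(south)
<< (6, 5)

>> maze.sense(west)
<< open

>> stack.push(west)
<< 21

>> maze.move(west)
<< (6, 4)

>> maze.sense(west)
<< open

>> stack.push(west)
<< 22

>> maze.move(west)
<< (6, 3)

>> maze.sense(west)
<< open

>> stack.push(west)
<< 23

>> maze.move(west)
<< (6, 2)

>> maze.sense(north)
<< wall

>> maze.sense(west)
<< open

>> stack.push(west)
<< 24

>> maze.move(west)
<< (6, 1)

>> maze.sense(north)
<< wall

>> maze.sense(west)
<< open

>> stack.push(west)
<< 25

>> maze.move(west)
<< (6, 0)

>> maze.sense(north)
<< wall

>> maze.sense(south)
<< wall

>> stack.pop()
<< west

>> maze.move(east)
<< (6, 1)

>> maze.sense(south)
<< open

>> stack.push(south)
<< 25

>> maze.move(south)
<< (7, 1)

>> maze.sense(east)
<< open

>> stack.push(east)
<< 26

>> maze.move(east)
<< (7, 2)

>> maze.sense(east)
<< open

>> stack.push(east)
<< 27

>> maze.move(east)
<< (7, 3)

>> maze.sense(east)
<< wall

>> stack.pop()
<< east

>> maze.move(west)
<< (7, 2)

>> stack.pop()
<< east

>> maze.move(west)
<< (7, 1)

>> stack.pop()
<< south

>> maze.move(north)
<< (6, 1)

>> stack.pop()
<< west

>> maze.move(east)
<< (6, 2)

>> stack.pop()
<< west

>> maze.move(east)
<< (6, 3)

>> stack.pop()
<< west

>> maze.move(east)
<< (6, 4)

>> stack.pop()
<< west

>> maze.move(east)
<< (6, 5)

>> maze.sense(south)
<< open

>> stack.push(south)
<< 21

>> maze.move(south)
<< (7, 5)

>> maze.sense(east)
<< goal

>> maze.move(east)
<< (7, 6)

Answer: (7, 6)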